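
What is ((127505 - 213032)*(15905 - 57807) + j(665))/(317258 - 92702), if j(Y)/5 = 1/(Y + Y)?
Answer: 953278126165/59731896 ≈ 15959.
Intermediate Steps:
j(Y) = 5/(2*Y) (j(Y) = 5/(Y + Y) = 5/((2*Y)) = 5*(1/(2*Y)) = 5/(2*Y))
((127505 - 213032)*(15905 - 57807) + j(665))/(317258 - 92702) = ((127505 - 213032)*(15905 - 57807) + (5/2)/665)/(317258 - 92702) = (-85527*(-41902) + (5/2)*(1/665))/224556 = (3583752354 + 1/266)*(1/224556) = (953278126165/266)*(1/224556) = 953278126165/59731896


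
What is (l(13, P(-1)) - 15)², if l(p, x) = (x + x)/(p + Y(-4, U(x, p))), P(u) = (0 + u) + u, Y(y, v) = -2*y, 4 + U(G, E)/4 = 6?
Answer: 101761/441 ≈ 230.75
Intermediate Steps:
U(G, E) = 8 (U(G, E) = -16 + 4*6 = -16 + 24 = 8)
P(u) = 2*u (P(u) = u + u = 2*u)
l(p, x) = 2*x/(8 + p) (l(p, x) = (x + x)/(p - 2*(-4)) = (2*x)/(p + 8) = (2*x)/(8 + p) = 2*x/(8 + p))
(l(13, P(-1)) - 15)² = (2*(2*(-1))/(8 + 13) - 15)² = (2*(-2)/21 - 15)² = (2*(-2)*(1/21) - 15)² = (-4/21 - 15)² = (-319/21)² = 101761/441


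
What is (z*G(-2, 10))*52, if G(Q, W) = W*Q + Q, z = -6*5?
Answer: 34320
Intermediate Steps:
z = -30
G(Q, W) = Q + Q*W (G(Q, W) = Q*W + Q = Q + Q*W)
(z*G(-2, 10))*52 = -(-60)*(1 + 10)*52 = -(-60)*11*52 = -30*(-22)*52 = 660*52 = 34320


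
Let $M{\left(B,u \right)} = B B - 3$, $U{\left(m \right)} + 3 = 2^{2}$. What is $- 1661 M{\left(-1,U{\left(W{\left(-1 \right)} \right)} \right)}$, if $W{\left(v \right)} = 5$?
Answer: $3322$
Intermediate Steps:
$U{\left(m \right)} = 1$ ($U{\left(m \right)} = -3 + 2^{2} = -3 + 4 = 1$)
$M{\left(B,u \right)} = -3 + B^{2}$ ($M{\left(B,u \right)} = B^{2} - 3 = -3 + B^{2}$)
$- 1661 M{\left(-1,U{\left(W{\left(-1 \right)} \right)} \right)} = - 1661 \left(-3 + \left(-1\right)^{2}\right) = - 1661 \left(-3 + 1\right) = \left(-1661\right) \left(-2\right) = 3322$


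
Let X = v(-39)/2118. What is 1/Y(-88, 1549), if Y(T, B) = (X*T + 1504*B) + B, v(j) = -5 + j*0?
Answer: 1059/2468788675 ≈ 4.2896e-7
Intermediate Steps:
v(j) = -5 (v(j) = -5 + 0 = -5)
X = -5/2118 ≈ -0.0023607
Y(T, B) = 1505*B - 5*T/2118 (Y(T, B) = (-5*T/2118 + 1504*B) + B = (1504*B - 5*T/2118) + B = 1505*B - 5*T/2118)
1/Y(-88, 1549) = 1/(1505*1549 - 5/2118*(-88)) = 1/(2331245 + 220/1059) = 1/(2468788675/1059) = 1059/2468788675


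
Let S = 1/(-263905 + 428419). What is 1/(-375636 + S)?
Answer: -164514/61797380903 ≈ -2.6622e-6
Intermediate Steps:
S = 1/164514 ≈ 6.0785e-6
1/(-375636 + S) = 1/(-375636 + 1/164514) = 1/(-61797380903/164514) = -164514/61797380903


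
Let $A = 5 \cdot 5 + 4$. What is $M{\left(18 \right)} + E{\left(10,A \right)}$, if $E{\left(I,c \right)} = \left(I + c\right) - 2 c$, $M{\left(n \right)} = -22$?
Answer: $-41$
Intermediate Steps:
$A = 29$ ($A = 25 + 4 = 29$)
$E{\left(I,c \right)} = I - c$
$M{\left(18 \right)} + E{\left(10,A \right)} = -22 + \left(10 - 29\right) = -22 - 19 = -41$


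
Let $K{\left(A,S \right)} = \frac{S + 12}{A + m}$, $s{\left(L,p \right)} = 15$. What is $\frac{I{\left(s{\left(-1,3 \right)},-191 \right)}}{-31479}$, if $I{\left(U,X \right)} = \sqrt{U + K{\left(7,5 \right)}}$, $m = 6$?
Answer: $- \frac{2 \sqrt{689}}{409227} \approx -0.00012828$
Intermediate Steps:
$K{\left(A,S \right)} = \frac{12 + S}{6 + A}$ ($K{\left(A,S \right)} = \frac{S + 12}{A + 6} = \frac{12 + S}{6 + A}$)
$I{\left(U,X \right)} = \sqrt{\frac{17}{13} + U}$ ($I{\left(U,X \right)} = \sqrt{U + \frac{12 + 5}{6 + 7}} = \sqrt{U + \frac{1}{13} \cdot 17} = \sqrt{U + \frac{17}{13}} = \sqrt{\frac{17}{13} + U}$)
$\frac{I{\left(s{\left(-1,3 \right)},-191 \right)}}{-31479} = \frac{\frac{1}{13} \sqrt{221 + 169 \cdot 15}}{-31479} = \frac{\sqrt{221 + 2535}}{13} \left(- \frac{1}{31479}\right) = \frac{\sqrt{2756}}{13} \left(- \frac{1}{31479}\right) = \frac{2 \sqrt{689}}{13} \left(- \frac{1}{31479}\right) = - \frac{2 \sqrt{689}}{409227}$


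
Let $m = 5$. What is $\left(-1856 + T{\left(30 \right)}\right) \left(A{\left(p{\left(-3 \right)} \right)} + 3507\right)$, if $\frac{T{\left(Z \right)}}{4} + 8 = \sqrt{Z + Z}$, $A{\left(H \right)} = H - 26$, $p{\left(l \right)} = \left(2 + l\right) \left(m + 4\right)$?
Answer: $-6555136 + 27776 \sqrt{15} \approx -6.4476 \cdot 10^{6}$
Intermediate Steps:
$p{\left(l \right)} = 18 + 9 l$ ($p{\left(l \right)} = \left(2 + l\right) \left(5 + 4\right) = \left(2 + l\right) 9 = 18 + 9 l$)
$A{\left(H \right)} = -26 + H$
$T{\left(Z \right)} = -32 + 4 \sqrt{2} \sqrt{Z}$ ($T{\left(Z \right)} = -32 + 4 \sqrt{Z + Z} = -32 + 4 \sqrt{2 Z} = -32 + 4 \sqrt{2} \sqrt{Z}$)
$\left(-1856 + T{\left(30 \right)}\right) \left(A{\left(p{\left(-3 \right)} \right)} + 3507\right) = \left(-1856 - \left(32 - 4 \sqrt{2} \sqrt{30}\right)\right) \left(\left(-26 + \left(18 + 9 \left(-3\right)\right)\right) + 3507\right) = \left(-1856 - \left(32 - 8 \sqrt{15}\right)\right) \left(\left(-26 + \left(18 - 27\right)\right) + 3507\right) = \left(-1888 + 8 \sqrt{15}\right) \left(\left(-26 - 9\right) + 3507\right) = \left(-1888 + 8 \sqrt{15}\right) \left(-35 + 3507\right) = \left(-1888 + 8 \sqrt{15}\right) 3472 = -6555136 + 27776 \sqrt{15}$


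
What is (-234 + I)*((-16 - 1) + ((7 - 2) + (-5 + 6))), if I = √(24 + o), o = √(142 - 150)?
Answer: 2574 - 11*√(24 + 2*I*√2) ≈ 2520.0 - 3.1699*I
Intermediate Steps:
o = 2*I*√2 (o = √(-8) = 2*I*√2 ≈ 2.8284*I)
I = √(24 + 2*I*√2) ≈ 4.9074 + 0.28818*I
(-234 + I)*((-16 - 1) + ((7 - 2) + (-5 + 6))) = (-234 + √(24 + 2*I*√2))*((-16 - 1) + ((7 - 2) + (-5 + 6))) = (-234 + √(24 + 2*I*√2))*(-17 + (5 + 1)) = (-234 + √(24 + 2*I*√2))*(-17 + 6) = (-234 + √(24 + 2*I*√2))*(-11) = 2574 - 11*√(24 + 2*I*√2)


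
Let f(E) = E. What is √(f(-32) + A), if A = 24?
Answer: 2*I*√2 ≈ 2.8284*I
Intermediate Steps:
√(f(-32) + A) = √(-32 + 24) = √(-8) = 2*I*√2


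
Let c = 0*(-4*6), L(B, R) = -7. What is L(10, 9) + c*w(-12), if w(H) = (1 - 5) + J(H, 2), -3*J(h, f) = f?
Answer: -7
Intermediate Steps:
J(h, f) = -f/3
w(H) = -14/3 (w(H) = (1 - 5) - 1/3*2 = -4 - 2/3 = -14/3)
c = 0 (c = 0*(-24) = 0)
L(10, 9) + c*w(-12) = -7 + 0*(-14/3) = -7 + 0 = -7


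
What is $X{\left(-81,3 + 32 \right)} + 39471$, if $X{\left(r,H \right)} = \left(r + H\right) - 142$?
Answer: $39283$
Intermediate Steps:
$X{\left(r,H \right)} = -142 + H + r$ ($X{\left(r,H \right)} = \left(H + r\right) - 142 = -142 + H + r$)
$X{\left(-81,3 + 32 \right)} + 39471 = \left(-142 + \left(3 + 32\right) - 81\right) + 39471 = \left(-142 + 35 - 81\right) + 39471 = -188 + 39471 = 39283$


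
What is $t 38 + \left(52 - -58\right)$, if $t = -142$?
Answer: $-5286$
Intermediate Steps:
$t 38 + \left(52 - -58\right) = \left(-142\right) 38 + \left(52 - -58\right) = -5396 + \left(52 + 58\right) = -5396 + 110 = -5286$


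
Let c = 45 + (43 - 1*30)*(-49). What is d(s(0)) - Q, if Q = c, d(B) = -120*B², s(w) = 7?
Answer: -5288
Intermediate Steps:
d(B) = -120*B²
c = -592 (c = 45 + (43 - 30)*(-49) = 45 + 13*(-49) = 45 - 637 = -592)
Q = -592
d(s(0)) - Q = -120*7² - 1*(-592) = -120*49 + 592 = -5880 + 592 = -5288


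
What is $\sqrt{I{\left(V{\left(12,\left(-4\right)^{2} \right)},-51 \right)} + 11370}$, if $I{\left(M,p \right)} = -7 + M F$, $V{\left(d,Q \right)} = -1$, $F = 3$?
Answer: $4 \sqrt{710} \approx 106.58$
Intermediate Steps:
$I{\left(M,p \right)} = -7 + 3 M$ ($I{\left(M,p \right)} = -7 + M 3 = -7 + 3 M$)
$\sqrt{I{\left(V{\left(12,\left(-4\right)^{2} \right)},-51 \right)} + 11370} = \sqrt{\left(-7 + 3 \left(-1\right)\right) + 11370} = \sqrt{\left(-7 - 3\right) + 11370} = \sqrt{-10 + 11370} = \sqrt{11360} = 4 \sqrt{710}$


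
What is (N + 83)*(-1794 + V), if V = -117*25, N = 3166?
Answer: -15332031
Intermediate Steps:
V = -2925
(N + 83)*(-1794 + V) = (3166 + 83)*(-1794 - 2925) = 3249*(-4719) = -15332031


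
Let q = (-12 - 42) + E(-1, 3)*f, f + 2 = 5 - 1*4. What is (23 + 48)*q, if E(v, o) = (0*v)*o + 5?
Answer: -4189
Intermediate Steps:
E(v, o) = 5 (E(v, o) = 0*o + 5 = 0 + 5 = 5)
f = -1 (f = -2 + (5 - 1*4) = -2 + (5 - 4) = -2 + 1 = -1)
q = -59 (q = (-12 - 42) + 5*(-1) = -54 - 5 = -59)
(23 + 48)*q = (23 + 48)*(-59) = 71*(-59) = -4189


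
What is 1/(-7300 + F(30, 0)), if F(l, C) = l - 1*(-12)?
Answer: -1/7258 ≈ -0.00013778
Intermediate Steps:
F(l, C) = 12 + l (F(l, C) = l + 12 = 12 + l)
1/(-7300 + F(30, 0)) = 1/(-7300 + (12 + 30)) = 1/(-7300 + 42) = 1/(-7258) = -1/7258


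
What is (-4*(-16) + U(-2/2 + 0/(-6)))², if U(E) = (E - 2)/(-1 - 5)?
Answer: 16641/4 ≈ 4160.3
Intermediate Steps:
U(E) = ⅓ - E/6 (U(E) = (-2 + E)/(-6) = (-2 + E)*(-⅙) = ⅓ - E/6)
(-4*(-16) + U(-2/2 + 0/(-6)))² = (-4*(-16) + (⅓ - (-2/2 + 0/(-6))/6))² = (64 + (⅓ - (-2*½ + 0*(-⅙))/6))² = (64 + (⅓ - (-1 + 0)/6))² = (64 + (⅓ - ⅙*(-1)))² = (64 + (⅓ + ⅙))² = (64 + ½)² = (129/2)² = 16641/4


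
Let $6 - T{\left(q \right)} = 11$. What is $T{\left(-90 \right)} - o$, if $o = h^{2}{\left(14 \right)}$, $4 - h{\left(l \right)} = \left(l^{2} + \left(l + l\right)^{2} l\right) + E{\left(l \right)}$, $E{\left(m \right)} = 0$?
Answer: $-124724229$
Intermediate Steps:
$T{\left(q \right)} = -5$ ($T{\left(q \right)} = 6 - 11 = -5$)
$h{\left(l \right)} = 4 - l^{2} - 4 l^{3}$ ($h{\left(l \right)} = 4 - \left(\left(l^{2} + \left(l + l\right)^{2} l\right) + 0\right) = 4 - \left(\left(l^{2} + \left(2 l\right)^{2} l\right) + 0\right) = 4 - \left(\left(l^{2} + 4 l^{2} l\right) + 0\right) = 4 - \left(\left(l^{2} + 4 l^{3}\right) + 0\right) = 4 - \left(l^{2} + 4 l^{3}\right) = 4 - l^{2} - 4 l^{3}$)
$o = 124724224$ ($o = \left(4 - 14^{2} - 4 \cdot 14^{3}\right)^{2} = \left(4 - 196 - 10976\right)^{2} = \left(-11168\right)^{2} = 124724224$)
$T{\left(-90 \right)} - o = -5 - 124724224 = -124724229$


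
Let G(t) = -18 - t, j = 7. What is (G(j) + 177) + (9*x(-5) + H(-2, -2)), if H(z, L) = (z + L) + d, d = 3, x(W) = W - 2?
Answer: 88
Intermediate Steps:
x(W) = -2 + W
H(z, L) = 3 + L + z (H(z, L) = (z + L) + 3 = (L + z) + 3 = 3 + L + z)
(G(j) + 177) + (9*x(-5) + H(-2, -2)) = ((-18 - 1*7) + 177) + (9*(-2 - 5) + (3 - 2 - 2)) = ((-18 - 7) + 177) + (9*(-7) - 1) = (-25 + 177) + (-63 - 1) = 152 - 64 = 88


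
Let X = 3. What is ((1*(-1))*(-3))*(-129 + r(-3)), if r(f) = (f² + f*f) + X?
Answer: -324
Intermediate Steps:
r(f) = 3 + 2*f² (r(f) = (f² + f*f) + 3 = (f² + f²) + 3 = 2*f² + 3 = 3 + 2*f²)
((1*(-1))*(-3))*(-129 + r(-3)) = ((1*(-1))*(-3))*(-129 + (3 + 2*(-3)²)) = (-1*(-3))*(-129 + (3 + 2*9)) = 3*(-129 + (3 + 18)) = 3*(-129 + 21) = 3*(-108) = -324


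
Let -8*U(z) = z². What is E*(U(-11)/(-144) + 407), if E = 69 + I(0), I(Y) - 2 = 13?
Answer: 3282895/96 ≈ 34197.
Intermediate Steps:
U(z) = -z²/8
I(Y) = 15 (I(Y) = 2 + 13 = 15)
E = 84 (E = 69 + 15 = 84)
E*(U(-11)/(-144) + 407) = 84*(-⅛*(-11)²/(-144) + 407) = 84*(-⅛*121*(-1/144) + 407) = 84*(-121/8*(-1/144) + 407) = 84*(121/1152 + 407) = 84*(468985/1152) = 3282895/96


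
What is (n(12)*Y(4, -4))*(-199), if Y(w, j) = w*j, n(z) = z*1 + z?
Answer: 76416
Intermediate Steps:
n(z) = 2*z (n(z) = z + z = 2*z)
Y(w, j) = j*w
(n(12)*Y(4, -4))*(-199) = ((2*12)*(-4*4))*(-199) = (24*(-16))*(-199) = -384*(-199) = 76416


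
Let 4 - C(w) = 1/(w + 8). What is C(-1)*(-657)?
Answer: -17739/7 ≈ -2534.1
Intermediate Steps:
C(w) = 4 - 1/(8 + w) (C(w) = 4 - 1/(w + 8) = 4 - 1/(8 + w))
C(-1)*(-657) = ((31 + 4*(-1))/(8 - 1))*(-657) = ((31 - 4)/7)*(-657) = ((1/7)*27)*(-657) = (27/7)*(-657) = -17739/7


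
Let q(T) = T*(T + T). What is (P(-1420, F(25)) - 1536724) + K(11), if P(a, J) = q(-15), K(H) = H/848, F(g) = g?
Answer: -1302760341/848 ≈ -1.5363e+6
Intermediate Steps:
K(H) = H/848 (K(H) = H*(1/848) = H/848)
q(T) = 2*T**2 (q(T) = T*(2*T) = 2*T**2)
P(a, J) = 450 (P(a, J) = 2*(-15)**2 = 2*225 = 450)
(P(-1420, F(25)) - 1536724) + K(11) = (450 - 1536724) + (1/848)*11 = -1536274 + 11/848 = -1302760341/848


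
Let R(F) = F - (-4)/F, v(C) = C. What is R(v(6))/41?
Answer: 20/123 ≈ 0.16260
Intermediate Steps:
R(F) = F + 4/F
R(v(6))/41 = (6 + 4/6)/41 = (6 + 4*(⅙))/41 = (6 + ⅔)/41 = (1/41)*(20/3) = 20/123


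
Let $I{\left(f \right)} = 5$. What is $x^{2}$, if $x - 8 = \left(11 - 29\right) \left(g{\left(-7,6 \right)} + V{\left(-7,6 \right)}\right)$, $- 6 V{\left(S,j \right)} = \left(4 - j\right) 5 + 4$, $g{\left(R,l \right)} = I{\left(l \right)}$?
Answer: $10000$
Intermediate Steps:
$g{\left(R,l \right)} = 5$
$V{\left(S,j \right)} = -4 + \frac{5 j}{6}$ ($V{\left(S,j \right)} = - \frac{\left(4 - j\right) 5 + 4}{6} = - \frac{\left(20 - 5 j\right) + 4}{6} = - \frac{24 - 5 j}{6} = -4 + \frac{5 j}{6}$)
$x = -100$ ($x = 8 + \left(11 - 29\right) \left(5 + \left(-4 + \frac{5}{6} \cdot 6\right)\right) = 8 - 18 \left(5 + \left(-4 + 5\right)\right) = 8 - 18 \left(5 + 1\right) = 8 - 108 = -100$)
$x^{2} = \left(-100\right)^{2} = 10000$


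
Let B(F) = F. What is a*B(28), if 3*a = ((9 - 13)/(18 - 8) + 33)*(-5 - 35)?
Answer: -36512/3 ≈ -12171.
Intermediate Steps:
a = -1304/3 (a = (((9 - 13)/(18 - 8) + 33)*(-5 - 35))/3 = ((-4/10 + 33)*(-40))/3 = ((-4*⅒ + 33)*(-40))/3 = ((-⅖ + 33)*(-40))/3 = ((163/5)*(-40))/3 = (⅓)*(-1304) = -1304/3 ≈ -434.67)
a*B(28) = -1304/3*28 = -36512/3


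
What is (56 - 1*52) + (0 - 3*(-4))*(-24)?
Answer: -284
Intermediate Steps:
(56 - 1*52) + (0 - 3*(-4))*(-24) = (56 - 52) + (0 + 12)*(-24) = 4 + 12*(-24) = 4 - 288 = -284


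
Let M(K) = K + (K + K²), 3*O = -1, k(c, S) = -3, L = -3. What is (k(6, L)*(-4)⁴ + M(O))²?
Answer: 47844889/81 ≈ 5.9068e+5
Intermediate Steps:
O = -⅓ (O = (⅓)*(-1) = -⅓ ≈ -0.33333)
M(K) = K² + 2*K
(k(6, L)*(-4)⁴ + M(O))² = (-3*(-4)⁴ - (2 - ⅓)/3)² = (-3*256 - ⅓*5/3)² = (-768 - 5/9)² = (-6917/9)² = 47844889/81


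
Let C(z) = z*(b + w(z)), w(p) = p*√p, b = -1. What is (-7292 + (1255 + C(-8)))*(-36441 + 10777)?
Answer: 154728256 - 3284992*I*√2 ≈ 1.5473e+8 - 4.6457e+6*I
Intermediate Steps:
w(p) = p^(3/2)
C(z) = z*(-1 + z^(3/2))
(-7292 + (1255 + C(-8)))*(-36441 + 10777) = (-7292 + (1255 + ((-8)^(5/2) - 1*(-8))))*(-36441 + 10777) = (-7292 + (1255 + (128*I*√2 + 8)))*(-25664) = (-7292 + (1255 + (8 + 128*I*√2)))*(-25664) = (-7292 + (1263 + 128*I*√2))*(-25664) = (-6029 + 128*I*√2)*(-25664) = 154728256 - 3284992*I*√2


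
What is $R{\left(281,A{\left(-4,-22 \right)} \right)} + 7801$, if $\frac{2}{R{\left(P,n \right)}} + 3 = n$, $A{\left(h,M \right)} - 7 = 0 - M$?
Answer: $\frac{101414}{13} \approx 7801.1$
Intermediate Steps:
$A{\left(h,M \right)} = 7 - M$ ($A{\left(h,M \right)} = 7 + \left(0 - M\right) = 7 - M$)
$R{\left(P,n \right)} = \frac{2}{-3 + n}$
$R{\left(281,A{\left(-4,-22 \right)} \right)} + 7801 = \frac{2}{-3 + \left(7 - -22\right)} + 7801 = \frac{2}{-3 + \left(7 + 22\right)} + 7801 = \frac{2}{-3 + 29} + 7801 = \frac{2}{26} + 7801 = 2 \cdot \frac{1}{26} + 7801 = \frac{1}{13} + 7801 = \frac{101414}{13}$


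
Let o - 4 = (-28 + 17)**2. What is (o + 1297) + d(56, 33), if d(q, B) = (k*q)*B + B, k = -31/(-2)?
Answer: 30099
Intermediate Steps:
k = 31/2 (k = -31*(-1/2) = 31/2 ≈ 15.500)
o = 125 (o = 4 + (-28 + 17)**2 = 4 + (-11)**2 = 4 + 121 = 125)
d(q, B) = B + 31*B*q/2 (d(q, B) = (31*q/2)*B + B = 31*B*q/2 + B = B + 31*B*q/2)
(o + 1297) + d(56, 33) = (125 + 1297) + (1/2)*33*(2 + 31*56) = 1422 + (1/2)*33*(2 + 1736) = 1422 + (1/2)*33*1738 = 1422 + 28677 = 30099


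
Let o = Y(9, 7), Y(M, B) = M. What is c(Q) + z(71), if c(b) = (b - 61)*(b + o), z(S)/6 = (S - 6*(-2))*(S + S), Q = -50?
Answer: 75267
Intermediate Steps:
o = 9
z(S) = 12*S*(12 + S) (z(S) = 6*((S - 6*(-2))*(S + S)) = 6*((S + 12)*(2*S)) = 6*((12 + S)*(2*S)) = 6*(2*S*(12 + S)) = 12*S*(12 + S))
c(b) = (-61 + b)*(9 + b) (c(b) = (b - 61)*(b + 9) = (-61 + b)*(9 + b))
c(Q) + z(71) = (-549 + (-50)² - 52*(-50)) + 12*71*(12 + 71) = (-549 + 2500 + 2600) + 12*71*83 = 4551 + 70716 = 75267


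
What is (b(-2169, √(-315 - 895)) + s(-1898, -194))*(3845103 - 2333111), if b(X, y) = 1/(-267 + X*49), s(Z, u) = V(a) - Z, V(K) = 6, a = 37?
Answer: 76683468063218/26637 ≈ 2.8788e+9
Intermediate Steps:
s(Z, u) = 6 - Z
b(X, y) = 1/(-267 + 49*X)
(b(-2169, √(-315 - 895)) + s(-1898, -194))*(3845103 - 2333111) = (1/(-267 + 49*(-2169)) + (6 - 1*(-1898)))*(3845103 - 2333111) = (1/(-267 - 106281) + (6 + 1898))*1511992 = (1/(-106548) + 1904)*1511992 = (-1/106548 + 1904)*1511992 = (202867391/106548)*1511992 = 76683468063218/26637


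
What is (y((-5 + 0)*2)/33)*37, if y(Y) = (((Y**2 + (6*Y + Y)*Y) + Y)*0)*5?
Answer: 0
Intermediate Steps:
y(Y) = 0 (y(Y) = (((Y**2 + (7*Y)*Y) + Y)*0)*5 = (((Y**2 + 7*Y**2) + Y)*0)*5 = ((8*Y**2 + Y)*0)*5 = ((Y + 8*Y**2)*0)*5 = 0*5 = 0)
(y((-5 + 0)*2)/33)*37 = (0/33)*37 = ((1/33)*0)*37 = 0*37 = 0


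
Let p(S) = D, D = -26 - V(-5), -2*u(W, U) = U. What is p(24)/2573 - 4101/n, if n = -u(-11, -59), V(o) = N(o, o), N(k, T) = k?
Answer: 21102507/151807 ≈ 139.01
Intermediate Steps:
V(o) = o
u(W, U) = -U/2
n = -59/2 (n = -(-1)*(-59)/2 = -1*59/2 = -59/2 ≈ -29.500)
D = -21 (D = -26 - 1*(-5) = -26 + 5 = -21)
p(S) = -21
p(24)/2573 - 4101/n = -21/2573 - 4101/(-59/2) = -21*1/2573 - 4101*(-2/59) = -21/2573 + 8202/59 = 21102507/151807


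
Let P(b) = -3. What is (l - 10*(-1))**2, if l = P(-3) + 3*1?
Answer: 100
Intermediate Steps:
l = 0 (l = -3 + 3*1 = -3 + 3 = 0)
(l - 10*(-1))**2 = (0 - 10*(-1))**2 = (0 + 10)**2 = 10**2 = 100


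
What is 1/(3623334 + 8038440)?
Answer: 1/11661774 ≈ 8.5750e-8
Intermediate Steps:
1/(3623334 + 8038440) = 1/11661774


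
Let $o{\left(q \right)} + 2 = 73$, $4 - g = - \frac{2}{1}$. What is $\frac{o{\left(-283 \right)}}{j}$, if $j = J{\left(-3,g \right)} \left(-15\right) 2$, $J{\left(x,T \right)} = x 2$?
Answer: $\frac{71}{180} \approx 0.39444$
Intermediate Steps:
$g = 6$ ($g = 4 - - \frac{2}{1} = 4 - \left(-2\right) 1 = 4 - -2 = 4 + 2 = 6$)
$o{\left(q \right)} = 71$ ($o{\left(q \right)} = -2 + 73 = 71$)
$J{\left(x,T \right)} = 2 x$
$j = 180$ ($j = 2 \left(-3\right) \left(-15\right) 2 = \left(-6\right) \left(-15\right) 2 = 90 \cdot 2 = 180$)
$\frac{o{\left(-283 \right)}}{j} = \frac{71}{180}$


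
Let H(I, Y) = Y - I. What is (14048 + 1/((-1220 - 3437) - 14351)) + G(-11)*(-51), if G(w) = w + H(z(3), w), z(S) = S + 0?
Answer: 291259583/19008 ≈ 15323.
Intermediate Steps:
z(S) = S
G(w) = -3 + 2*w (G(w) = w + (w - 1*3) = w + (w - 3) = w + (-3 + w) = -3 + 2*w)
(14048 + 1/((-1220 - 3437) - 14351)) + G(-11)*(-51) = (14048 + 1/((-1220 - 3437) - 14351)) + (-3 + 2*(-11))*(-51) = (14048 + 1/(-4657 - 14351)) + (-3 - 22)*(-51) = (14048 + 1/(-19008)) - 25*(-51) = (14048 - 1/19008) + 1275 = 267024383/19008 + 1275 = 291259583/19008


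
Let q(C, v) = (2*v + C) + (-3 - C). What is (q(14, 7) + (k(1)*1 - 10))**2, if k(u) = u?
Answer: 4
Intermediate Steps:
q(C, v) = -3 + 2*v (q(C, v) = (C + 2*v) + (-3 - C) = -3 + 2*v)
(q(14, 7) + (k(1)*1 - 10))**2 = ((-3 + 2*7) + (1*1 - 10))**2 = ((-3 + 14) + (1 - 10))**2 = (11 - 9)**2 = 2**2 = 4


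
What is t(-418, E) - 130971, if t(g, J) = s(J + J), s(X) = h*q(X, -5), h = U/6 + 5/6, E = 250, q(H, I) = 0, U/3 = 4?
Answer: -130971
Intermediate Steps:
U = 12 (U = 3*4 = 12)
h = 17/6 (h = 12/6 + 5/6 = 12*(⅙) + 5*(⅙) = 2 + ⅚ = 17/6 ≈ 2.8333)
s(X) = 0 (s(X) = (17/6)*0 = 0)
t(g, J) = 0
t(-418, E) - 130971 = 0 - 130971 = -130971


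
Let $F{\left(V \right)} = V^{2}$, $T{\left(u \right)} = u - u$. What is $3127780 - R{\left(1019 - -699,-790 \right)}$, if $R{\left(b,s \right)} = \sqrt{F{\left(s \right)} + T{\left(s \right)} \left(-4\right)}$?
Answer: $3126990$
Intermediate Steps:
$T{\left(u \right)} = 0$
$R{\left(b,s \right)} = \sqrt{s^{2}}$ ($R{\left(b,s \right)} = \sqrt{s^{2} + 0 \left(-4\right)} = \sqrt{s^{2} + 0} = \sqrt{s^{2}}$)
$3127780 - R{\left(1019 - -699,-790 \right)} = 3127780 - \sqrt{\left(-790\right)^{2}} = 3127780 - \sqrt{624100} = 3127780 - 790 = 3126990$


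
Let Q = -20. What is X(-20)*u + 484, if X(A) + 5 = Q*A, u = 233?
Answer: 92519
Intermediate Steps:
X(A) = -5 - 20*A
X(-20)*u + 484 = (-5 - 20*(-20))*233 + 484 = (-5 + 400)*233 + 484 = 395*233 + 484 = 92035 + 484 = 92519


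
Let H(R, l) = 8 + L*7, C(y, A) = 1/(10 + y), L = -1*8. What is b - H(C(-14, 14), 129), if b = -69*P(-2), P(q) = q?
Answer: 186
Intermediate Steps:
L = -8
H(R, l) = -48 (H(R, l) = 8 - 8*7 = 8 - 56 = -48)
b = 138 (b = -69*(-2) = 138)
b - H(C(-14, 14), 129) = 138 - 1*(-48) = 138 + 48 = 186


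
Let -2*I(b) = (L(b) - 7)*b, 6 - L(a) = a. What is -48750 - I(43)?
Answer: -49696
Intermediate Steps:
L(a) = 6 - a
I(b) = -b*(-1 - b)/2 (I(b) = -((6 - b) - 7)*b/2 = -(-1 - b)*b/2 = -b*(-1 - b)/2)
-48750 - I(43) = -48750 - 43*(1 + 43)/2 = -48750 - 43*44/2 = -48750 - 1*946 = -48750 - 946 = -49696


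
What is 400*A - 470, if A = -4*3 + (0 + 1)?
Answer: -4870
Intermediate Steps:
A = -11 (A = -12 + 1 = -11)
400*A - 470 = 400*(-11) - 470 = -4400 - 470 = -4870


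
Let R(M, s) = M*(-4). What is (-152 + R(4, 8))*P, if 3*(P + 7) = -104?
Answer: 7000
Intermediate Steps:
P = -125/3 (P = -7 + (⅓)*(-104) = -7 - 104/3 = -125/3 ≈ -41.667)
R(M, s) = -4*M
(-152 + R(4, 8))*P = (-152 - 4*4)*(-125/3) = (-152 - 16)*(-125/3) = -168*(-125/3) = 7000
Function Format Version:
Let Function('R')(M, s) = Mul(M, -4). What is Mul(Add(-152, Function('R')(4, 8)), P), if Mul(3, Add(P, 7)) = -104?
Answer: 7000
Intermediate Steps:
P = Rational(-125, 3) (P = Add(-7, Mul(Rational(1, 3), -104)) = Add(-7, Rational(-104, 3)) = Rational(-125, 3) ≈ -41.667)
Function('R')(M, s) = Mul(-4, M)
Mul(Add(-152, Function('R')(4, 8)), P) = Mul(Add(-152, Mul(-4, 4)), Rational(-125, 3)) = Mul(Add(-152, -16), Rational(-125, 3)) = Mul(-168, Rational(-125, 3)) = 7000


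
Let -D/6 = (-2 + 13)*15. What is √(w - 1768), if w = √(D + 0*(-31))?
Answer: √(-1768 + 3*I*√110) ≈ 0.3741 + 42.049*I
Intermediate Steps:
D = -990 (D = -6*(-2 + 13)*15 = -66*15 = -6*165 = -990)
w = 3*I*√110 (w = √(-990 + 0*(-31)) = √(-990 + 0) = √(-990) = 3*I*√110 ≈ 31.464*I)
√(w - 1768) = √(3*I*√110 - 1768) = √(-1768 + 3*I*√110)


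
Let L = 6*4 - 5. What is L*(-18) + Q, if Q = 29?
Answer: -313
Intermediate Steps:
L = 19 (L = 24 - 5 = 19)
L*(-18) + Q = 19*(-18) + 29 = -342 + 29 = -313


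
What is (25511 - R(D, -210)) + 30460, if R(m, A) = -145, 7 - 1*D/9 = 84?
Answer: 56116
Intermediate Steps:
D = -693 (D = 63 - 9*84 = 63 - 756 = -693)
(25511 - R(D, -210)) + 30460 = (25511 - 1*(-145)) + 30460 = (25511 + 145) + 30460 = 25656 + 30460 = 56116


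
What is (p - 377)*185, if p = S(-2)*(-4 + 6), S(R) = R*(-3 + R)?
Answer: -66045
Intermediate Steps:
p = 20 (p = (-2*(-3 - 2))*(-4 + 6) = -2*(-5)*2 = 10*2 = 20)
(p - 377)*185 = (20 - 377)*185 = -357*185 = -66045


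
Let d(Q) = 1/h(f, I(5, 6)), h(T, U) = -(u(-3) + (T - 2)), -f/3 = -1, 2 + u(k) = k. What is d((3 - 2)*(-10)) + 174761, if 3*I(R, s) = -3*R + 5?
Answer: 699045/4 ≈ 1.7476e+5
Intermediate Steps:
u(k) = -2 + k
f = 3 (f = -3*(-1) = 3)
I(R, s) = 5/3 - R (I(R, s) = (-3*R + 5)/3 = (5 - 3*R)/3 = 5/3 - R)
h(T, U) = 7 - T (h(T, U) = -((-2 - 3) + (T - 2)) = -(-5 + (-2 + T)) = -(-7 + T) = 7 - T)
d(Q) = ¼ (d(Q) = 1/(7 - 1*3) = 1/(7 - 3) = 1/4 = ¼)
d((3 - 2)*(-10)) + 174761 = ¼ + 174761 = 699045/4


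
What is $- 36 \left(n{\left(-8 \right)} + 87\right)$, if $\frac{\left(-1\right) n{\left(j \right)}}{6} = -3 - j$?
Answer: $-2052$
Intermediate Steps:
$n{\left(j \right)} = 18 + 6 j$ ($n{\left(j \right)} = - 6 \left(-3 - j\right) = 18 + 6 j$)
$- 36 \left(n{\left(-8 \right)} + 87\right) = - 36 \left(\left(18 + 6 \left(-8\right)\right) + 87\right) = - 36 \left(\left(18 - 48\right) + 87\right) = - 36 \left(-30 + 87\right) = \left(-36\right) 57 = -2052$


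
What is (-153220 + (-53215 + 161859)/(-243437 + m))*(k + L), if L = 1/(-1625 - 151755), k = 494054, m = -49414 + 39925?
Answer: -4243724774195206773/56060390 ≈ -7.5699e+10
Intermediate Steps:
m = -9489
L = -1/153380 (L = 1/(-153380) = -1/153380 ≈ -6.5198e-6)
(-153220 + (-53215 + 161859)/(-243437 + m))*(k + L) = (-153220 + (-53215 + 161859)/(-243437 - 9489))*(494054 - 1/153380) = (-153220 + 108644/(-252926))*(75778002519/153380) = (-153220 + 108644*(-1/252926))*(75778002519/153380) = (-153220 - 314/731)*(75778002519/153380) = -112004134/731*75778002519/153380 = -4243724774195206773/56060390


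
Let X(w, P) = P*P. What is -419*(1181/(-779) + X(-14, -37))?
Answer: -446348130/779 ≈ -5.7298e+5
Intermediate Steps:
X(w, P) = P²
-419*(1181/(-779) + X(-14, -37)) = -419*(1181/(-779) + (-37)²) = -419*(1181*(-1/779) + 1369) = -419*(-1181/779 + 1369) = -419*1065270/779 = -446348130/779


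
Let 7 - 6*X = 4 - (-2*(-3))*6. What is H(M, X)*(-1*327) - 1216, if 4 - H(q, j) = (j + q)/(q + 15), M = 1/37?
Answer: -2648747/1112 ≈ -2382.0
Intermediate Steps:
M = 1/37 ≈ 0.027027
X = 13/2 (X = 7/6 - (4 - (-2*(-3))*6)/6 = 7/6 - (4 - 6*6)/6 = 7/6 - (4 - 1*36)/6 = 7/6 - (4 - 36)/6 = 7/6 - ⅙*(-32) = 7/6 + 16/3 = 13/2 ≈ 6.5000)
H(q, j) = 4 - (j + q)/(15 + q) (H(q, j) = 4 - (j + q)/(q + 15) = 4 - (j + q)/(15 + q))
H(M, X)*(-1*327) - 1216 = ((60 - 1*13/2 + 3*(1/37))/(15 + 1/37))*(-1*327) - 1216 = ((60 - 13/2 + 3/37)/(556/37))*(-327) - 1216 = ((37/556)*(3965/74))*(-327) - 1216 = (3965/1112)*(-327) - 1216 = -1296555/1112 - 1216 = -2648747/1112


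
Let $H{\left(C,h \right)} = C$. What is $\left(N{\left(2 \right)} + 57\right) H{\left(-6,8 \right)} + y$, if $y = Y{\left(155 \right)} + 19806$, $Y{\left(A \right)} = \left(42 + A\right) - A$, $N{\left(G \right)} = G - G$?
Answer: $19506$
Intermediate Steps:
$N{\left(G \right)} = 0$
$Y{\left(A \right)} = 42$
$y = 19848$ ($y = 42 + 19806 = 19848$)
$\left(N{\left(2 \right)} + 57\right) H{\left(-6,8 \right)} + y = \left(0 + 57\right) \left(-6\right) + 19848 = 57 \left(-6\right) + 19848 = -342 + 19848 = 19506$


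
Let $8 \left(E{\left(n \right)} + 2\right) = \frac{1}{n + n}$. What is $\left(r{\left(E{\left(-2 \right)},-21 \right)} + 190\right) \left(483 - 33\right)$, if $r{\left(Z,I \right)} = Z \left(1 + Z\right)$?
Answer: $\frac{44258625}{512} \approx 86443.0$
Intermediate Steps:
$E{\left(n \right)} = -2 + \frac{1}{16 n}$ ($E{\left(n \right)} = -2 + \frac{1}{8 \left(n + n\right)} = -2 + \frac{1}{8 \cdot 2 n} = -2 + \frac{\frac{1}{2} \frac{1}{n}}{8} = -2 + \frac{1}{16 n}$)
$\left(r{\left(E{\left(-2 \right)},-21 \right)} + 190\right) \left(483 - 33\right) = \left(\left(-2 + \frac{1}{16 \left(-2\right)}\right) \left(1 - \left(2 - \frac{1}{16 \left(-2\right)}\right)\right) + 190\right) \left(483 - 33\right) = \left(\left(-2 + \frac{1}{16} \left(- \frac{1}{2}\right)\right) \left(1 + \left(-2 + \frac{1}{16} \left(- \frac{1}{2}\right)\right)\right) + 190\right) 450 = \left(\left(-2 - \frac{1}{32}\right) \left(1 - \frac{65}{32}\right) + 190\right) 450 = \left(- \frac{65 \left(1 - \frac{65}{32}\right)}{32} + 190\right) 450 = \left(\left(- \frac{65}{32}\right) \left(- \frac{33}{32}\right) + 190\right) 450 = \left(\frac{2145}{1024} + 190\right) 450 = \frac{196705}{1024} \cdot 450 = \frac{44258625}{512}$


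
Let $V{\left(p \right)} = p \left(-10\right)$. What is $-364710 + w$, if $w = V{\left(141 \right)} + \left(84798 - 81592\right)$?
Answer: $-362914$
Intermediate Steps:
$V{\left(p \right)} = - 10 p$
$w = 1796$ ($w = \left(-10\right) 141 + \left(84798 - 81592\right) = -1410 + 3206 = 1796$)
$-364710 + w = -364710 + 1796 = -362914$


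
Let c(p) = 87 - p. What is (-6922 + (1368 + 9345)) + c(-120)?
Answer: 3998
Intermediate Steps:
(-6922 + (1368 + 9345)) + c(-120) = (-6922 + (1368 + 9345)) + (87 - 1*(-120)) = (-6922 + 10713) + (87 + 120) = 3791 + 207 = 3998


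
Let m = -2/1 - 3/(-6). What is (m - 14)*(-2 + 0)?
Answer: 31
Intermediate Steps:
m = -3/2 (m = -2*1 - 3*(-⅙) = -2 + ½ = -3/2 ≈ -1.5000)
(m - 14)*(-2 + 0) = (-3/2 - 14)*(-2 + 0) = -31/2*(-2) = 31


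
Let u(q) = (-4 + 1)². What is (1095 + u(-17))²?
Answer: 1218816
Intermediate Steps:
u(q) = 9 (u(q) = (-3)² = 9)
(1095 + u(-17))² = (1095 + 9)² = 1104² = 1218816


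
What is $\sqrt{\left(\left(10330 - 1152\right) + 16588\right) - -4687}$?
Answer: $\sqrt{30453} \approx 174.51$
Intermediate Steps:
$\sqrt{\left(\left(10330 - 1152\right) + 16588\right) - -4687} = \sqrt{\left(\left(10330 - 1152\right) + 16588\right) + 4687} = \sqrt{\left(9178 + 16588\right) + 4687} = \sqrt{25766 + 4687} = \sqrt{30453}$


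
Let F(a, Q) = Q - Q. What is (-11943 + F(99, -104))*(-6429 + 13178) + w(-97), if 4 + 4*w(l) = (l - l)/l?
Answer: -80603308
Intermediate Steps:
F(a, Q) = 0
w(l) = -1 (w(l) = -1 + ((l - l)/l)/4 = -1 + (0/l)/4 = -1 + (¼)*0 = -1 + 0 = -1)
(-11943 + F(99, -104))*(-6429 + 13178) + w(-97) = (-11943 + 0)*(-6429 + 13178) - 1 = -11943*6749 - 1 = -80603307 - 1 = -80603308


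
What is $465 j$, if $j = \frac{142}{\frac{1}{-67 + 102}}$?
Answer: $2311050$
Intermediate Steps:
$j = 4970$ ($j = \frac{142}{\frac{1}{35}} = 142 \frac{1}{\frac{1}{35}} = 142 \cdot 35 = 4970$)
$465 j = 465 \cdot 4970 = 2311050$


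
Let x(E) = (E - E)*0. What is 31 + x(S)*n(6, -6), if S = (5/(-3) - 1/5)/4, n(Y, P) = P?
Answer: 31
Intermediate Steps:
S = -7/15 (S = (5*(-⅓) - 1*⅕)*(¼) = (-5/3 - ⅕)*(¼) = -28/15*¼ = -7/15 ≈ -0.46667)
x(E) = 0 (x(E) = 0*0 = 0)
31 + x(S)*n(6, -6) = 31 + 0*(-6) = 31 + 0 = 31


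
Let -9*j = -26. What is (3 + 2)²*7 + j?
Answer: 1601/9 ≈ 177.89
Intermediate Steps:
j = 26/9 (j = -⅑*(-26) = 26/9 ≈ 2.8889)
(3 + 2)²*7 + j = (3 + 2)²*7 + 26/9 = 5²*7 + 26/9 = 25*7 + 26/9 = 175 + 26/9 = 1601/9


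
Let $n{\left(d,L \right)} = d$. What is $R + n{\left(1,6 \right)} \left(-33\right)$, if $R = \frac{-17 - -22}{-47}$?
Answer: $- \frac{1556}{47} \approx -33.106$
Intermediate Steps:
$R = - \frac{5}{47}$ ($R = \left(-17 + 22\right) \left(- \frac{1}{47}\right) = 5 \left(- \frac{1}{47}\right) = - \frac{5}{47} \approx -0.10638$)
$R + n{\left(1,6 \right)} \left(-33\right) = - \frac{5}{47} + 1 \left(-33\right) = - \frac{5}{47} - 33 = - \frac{1556}{47}$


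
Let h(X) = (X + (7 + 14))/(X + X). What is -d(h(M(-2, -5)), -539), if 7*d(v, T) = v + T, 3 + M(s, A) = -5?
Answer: 8637/112 ≈ 77.116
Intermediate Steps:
M(s, A) = -8 (M(s, A) = -3 - 5 = -8)
h(X) = (21 + X)/(2*X) (h(X) = (X + 21)/((2*X)) = (21 + X)*(1/(2*X)) = (21 + X)/(2*X))
d(v, T) = T/7 + v/7 (d(v, T) = (v + T)/7 = (T + v)/7 = T/7 + v/7)
-d(h(M(-2, -5)), -539) = -((⅐)*(-539) + ((½)*(21 - 8)/(-8))/7) = -(-77 + ((½)*(-⅛)*13)/7) = -(-77 + (⅐)*(-13/16)) = -(-77 - 13/112) = -1*(-8637/112) = 8637/112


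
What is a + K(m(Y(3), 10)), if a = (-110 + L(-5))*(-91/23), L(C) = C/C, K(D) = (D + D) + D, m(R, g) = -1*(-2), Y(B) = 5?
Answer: 10057/23 ≈ 437.26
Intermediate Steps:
m(R, g) = 2
K(D) = 3*D (K(D) = 2*D + D = 3*D)
L(C) = 1
a = 9919/23 (a = (-110 + 1)*(-91/23) = -(-9919)/23 = -109*(-91/23) = 9919/23 ≈ 431.26)
a + K(m(Y(3), 10)) = 9919/23 + 3*2 = 9919/23 + 6 = 10057/23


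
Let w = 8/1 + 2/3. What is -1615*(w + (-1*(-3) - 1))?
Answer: -51680/3 ≈ -17227.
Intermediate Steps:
w = 26/3 (w = 8*1 + 2*(1/3) = 8 + 2/3 = 26/3 ≈ 8.6667)
-1615*(w + (-1*(-3) - 1)) = -1615*(26/3 + (-1*(-3) - 1)) = -1615*(26/3 + (3 - 1)) = -1615*(26/3 + 2) = -1615*32/3 = -51680/3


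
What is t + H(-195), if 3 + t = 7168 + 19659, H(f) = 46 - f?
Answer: 27065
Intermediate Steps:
t = 26824 (t = -3 + (7168 + 19659) = -3 + 26827 = 26824)
t + H(-195) = 26824 + (46 - 1*(-195)) = 26824 + (46 + 195) = 26824 + 241 = 27065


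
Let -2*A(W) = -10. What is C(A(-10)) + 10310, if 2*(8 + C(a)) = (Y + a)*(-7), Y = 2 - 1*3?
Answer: 10288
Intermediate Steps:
Y = -1 (Y = 2 - 3 = -1)
A(W) = 5 (A(W) = -½*(-10) = 5)
C(a) = -9/2 - 7*a/2 (C(a) = -8 + ((-1 + a)*(-7))/2 = -8 + (7 - 7*a)/2 = -8 + (7/2 - 7*a/2) = -9/2 - 7*a/2)
C(A(-10)) + 10310 = (-9/2 - 7/2*5) + 10310 = (-9/2 - 35/2) + 10310 = -22 + 10310 = 10288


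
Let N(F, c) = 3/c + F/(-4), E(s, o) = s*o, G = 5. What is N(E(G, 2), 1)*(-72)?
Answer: -36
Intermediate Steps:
E(s, o) = o*s
N(F, c) = 3/c - F/4 (N(F, c) = 3/c + F*(-¼) = 3/c - F/4)
N(E(G, 2), 1)*(-72) = (3/1 - 5/2)*(-72) = (3*1 - ¼*10)*(-72) = (3 - 5/2)*(-72) = (½)*(-72) = -36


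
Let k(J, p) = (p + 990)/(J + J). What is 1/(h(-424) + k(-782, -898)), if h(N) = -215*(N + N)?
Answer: 17/3099439 ≈ 5.4849e-6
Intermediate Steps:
k(J, p) = (990 + p)/(2*J) (k(J, p) = (990 + p)/((2*J)) = (990 + p)*(1/(2*J)) = (990 + p)/(2*J))
h(N) = -430*N
1/(h(-424) + k(-782, -898)) = 1/(-430*(-424) + (½)*(990 - 898)/(-782)) = 1/(182320 + (½)*(-1/782)*92) = 1/(182320 - 1/17) = 1/(3099439/17) = 17/3099439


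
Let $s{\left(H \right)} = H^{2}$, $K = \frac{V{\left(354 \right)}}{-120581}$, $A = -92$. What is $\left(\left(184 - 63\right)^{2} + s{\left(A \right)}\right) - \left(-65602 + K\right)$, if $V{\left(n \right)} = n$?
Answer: $\frac{10696379121}{120581} \approx 88707.0$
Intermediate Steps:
$K = - \frac{354}{120581}$ ($K = \frac{354}{-120581} = 354 \left(- \frac{1}{120581}\right) = - \frac{354}{120581} \approx -0.0029358$)
$\left(\left(184 - 63\right)^{2} + s{\left(A \right)}\right) - \left(-65602 + K\right) = \left(\left(184 - 63\right)^{2} + \left(-92\right)^{2}\right) + \left(65602 - - \frac{354}{120581}\right) = \left(121^{2} + 8464\right) + \left(65602 + \frac{354}{120581}\right) = \left(14641 + 8464\right) + \frac{7910355116}{120581} = 23105 + \frac{7910355116}{120581} = \frac{10696379121}{120581}$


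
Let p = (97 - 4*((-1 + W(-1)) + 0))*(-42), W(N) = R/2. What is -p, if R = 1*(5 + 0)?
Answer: 3822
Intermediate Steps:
R = 5 (R = 1*5 = 5)
W(N) = 5/2
p = -3822 (p = (97 - 4*((-1 + 5/2) + 0))*(-42) = (97 - 4*(3/2 + 0))*(-42) = (97 - 4*3/2)*(-42) = (97 - 6)*(-42) = 91*(-42) = -3822)
-p = -1*(-3822) = 3822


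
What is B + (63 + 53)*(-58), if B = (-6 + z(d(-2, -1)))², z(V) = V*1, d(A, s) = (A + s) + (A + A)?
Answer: -6559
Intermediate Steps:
d(A, s) = s + 3*A (d(A, s) = (A + s) + 2*A = s + 3*A)
z(V) = V
B = 169 (B = (-6 + (-1 + 3*(-2)))² = (-6 + (-1 - 6))² = (-6 - 7)² = (-13)² = 169)
B + (63 + 53)*(-58) = 169 + (63 + 53)*(-58) = 169 + 116*(-58) = 169 - 6728 = -6559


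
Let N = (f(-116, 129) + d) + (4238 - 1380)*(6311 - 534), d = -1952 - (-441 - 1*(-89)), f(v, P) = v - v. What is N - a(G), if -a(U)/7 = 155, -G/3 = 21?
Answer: 16510151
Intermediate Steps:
G = -63 (G = -3*21 = -63)
f(v, P) = 0
d = -1600 (d = -1952 - (-441 + 89) = -1952 - 1*(-352) = -1952 + 352 = -1600)
a(U) = -1085 (a(U) = -7*155 = -1085)
N = 16509066 (N = (0 - 1600) + (4238 - 1380)*(6311 - 534) = -1600 + 2858*5777 = -1600 + 16510666 = 16509066)
N - a(G) = 16509066 - 1*(-1085) = 16509066 + 1085 = 16510151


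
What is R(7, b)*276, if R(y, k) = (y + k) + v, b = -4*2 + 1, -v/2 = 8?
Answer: -4416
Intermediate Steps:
v = -16 (v = -2*8 = -16)
b = -7 (b = -8 + 1 = -7)
R(y, k) = -16 + k + y (R(y, k) = (y + k) - 16 = (k + y) - 16 = -16 + k + y)
R(7, b)*276 = (-16 - 7 + 7)*276 = -16*276 = -4416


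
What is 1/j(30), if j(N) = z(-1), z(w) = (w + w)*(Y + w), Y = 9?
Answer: -1/16 ≈ -0.062500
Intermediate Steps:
z(w) = 2*w*(9 + w) (z(w) = (w + w)*(9 + w) = (2*w)*(9 + w) = 2*w*(9 + w))
j(N) = -16 (j(N) = 2*(-1)*(9 - 1) = 2*(-1)*8 = -16)
1/j(30) = 1/(-16) = -1/16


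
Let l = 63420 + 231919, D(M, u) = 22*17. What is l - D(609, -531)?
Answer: 294965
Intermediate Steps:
D(M, u) = 374
l = 295339
l - D(609, -531) = 295339 - 1*374 = 295339 - 374 = 294965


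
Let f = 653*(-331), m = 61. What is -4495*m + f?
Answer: -490338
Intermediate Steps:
f = -216143
-4495*m + f = -4495*61 - 216143 = -274195 - 216143 = -490338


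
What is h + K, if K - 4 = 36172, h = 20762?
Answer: 56938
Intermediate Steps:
K = 36176 (K = 4 + 36172 = 36176)
h + K = 20762 + 36176 = 56938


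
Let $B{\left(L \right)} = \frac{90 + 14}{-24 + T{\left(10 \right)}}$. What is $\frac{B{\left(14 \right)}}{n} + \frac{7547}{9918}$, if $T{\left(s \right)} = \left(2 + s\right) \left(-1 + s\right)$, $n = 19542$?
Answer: $\frac{172078379}{226120482} \approx 0.761$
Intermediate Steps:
$T{\left(s \right)} = \left(-1 + s\right) \left(2 + s\right)$
$B{\left(L \right)} = \frac{26}{21}$ ($B{\left(L \right)} = \frac{90 + 14}{-24 + \left(-2 + 10 + 10^{2}\right)} = \frac{104}{-24 + \left(-2 + 10 + 100\right)} = \frac{104}{-24 + 108} = \frac{104}{84} = 104 \cdot \frac{1}{84} = \frac{26}{21}$)
$\frac{B{\left(14 \right)}}{n} + \frac{7547}{9918} = \frac{26}{21 \cdot 19542} + \frac{7547}{9918} = \frac{26}{21} \cdot \frac{1}{19542} + 7547 \cdot \frac{1}{9918} = \frac{13}{205191} + \frac{7547}{9918} = \frac{172078379}{226120482}$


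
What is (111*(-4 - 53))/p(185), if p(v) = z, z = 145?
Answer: -6327/145 ≈ -43.634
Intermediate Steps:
p(v) = 145
(111*(-4 - 53))/p(185) = (111*(-4 - 53))/145 = (111*(-57))*(1/145) = -6327*1/145 = -6327/145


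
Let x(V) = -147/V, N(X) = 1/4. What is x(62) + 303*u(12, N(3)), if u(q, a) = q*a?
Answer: 56211/62 ≈ 906.63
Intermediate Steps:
N(X) = 1/4
u(q, a) = a*q
x(62) + 303*u(12, N(3)) = -147/62 + 303*((1/4)*12) = -147*1/62 + 303*3 = -147/62 + 909 = 56211/62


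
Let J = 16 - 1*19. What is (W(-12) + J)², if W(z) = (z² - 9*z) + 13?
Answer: 68644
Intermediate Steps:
W(z) = 13 + z² - 9*z
J = -3 (J = 16 - 19 = -3)
(W(-12) + J)² = ((13 + (-12)² - 9*(-12)) - 3)² = ((13 + 144 + 108) - 3)² = (265 - 3)² = 262² = 68644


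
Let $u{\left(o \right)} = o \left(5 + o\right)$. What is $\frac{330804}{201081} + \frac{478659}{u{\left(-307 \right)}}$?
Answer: $\frac{42306464145}{6214341278} \approx 6.8079$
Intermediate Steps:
$\frac{330804}{201081} + \frac{478659}{u{\left(-307 \right)}} = \frac{330804}{201081} + \frac{478659}{\left(-307\right) \left(5 - 307\right)} = 330804 \cdot \frac{1}{201081} + \frac{478659}{\left(-307\right) \left(-302\right)} = \frac{110268}{67027} + \frac{478659}{92714} = \frac{42306464145}{6214341278}$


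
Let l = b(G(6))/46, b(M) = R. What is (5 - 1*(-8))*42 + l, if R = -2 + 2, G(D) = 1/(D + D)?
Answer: 546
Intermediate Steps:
G(D) = 1/(2*D)
R = 0
b(M) = 0
l = 0 (l = 0/46 = 0*(1/46) = 0)
(5 - 1*(-8))*42 + l = (5 - 1*(-8))*42 + 0 = (5 + 8)*42 + 0 = 13*42 + 0 = 546 + 0 = 546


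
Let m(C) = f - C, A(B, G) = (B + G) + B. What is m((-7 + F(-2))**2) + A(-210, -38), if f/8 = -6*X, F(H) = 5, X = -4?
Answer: -270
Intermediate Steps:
f = 192 (f = 8*(-6*(-4)) = 8*24 = 192)
A(B, G) = G + 2*B
m(C) = 192 - C
m((-7 + F(-2))**2) + A(-210, -38) = (192 - (-7 + 5)**2) + (-38 + 2*(-210)) = (192 - 1*(-2)**2) + (-38 - 420) = (192 - 1*4) - 458 = (192 - 4) - 458 = 188 - 458 = -270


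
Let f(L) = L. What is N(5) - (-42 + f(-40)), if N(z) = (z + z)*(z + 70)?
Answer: 832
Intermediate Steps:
N(z) = 2*z*(70 + z) (N(z) = (2*z)*(70 + z) = 2*z*(70 + z))
N(5) - (-42 + f(-40)) = 2*5*(70 + 5) - (-42 - 40) = 2*5*75 - 1*(-82) = 750 + 82 = 832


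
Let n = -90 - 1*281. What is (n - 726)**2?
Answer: 1203409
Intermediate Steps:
n = -371 (n = -90 - 281 = -371)
(n - 726)**2 = (-371 - 726)**2 = (-1097)**2 = 1203409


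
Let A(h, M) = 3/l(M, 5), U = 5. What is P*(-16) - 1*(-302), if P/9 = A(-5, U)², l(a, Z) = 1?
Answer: -994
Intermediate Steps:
A(h, M) = 3 (A(h, M) = 3/1 = 3*1 = 3)
P = 81 (P = 9*3² = 9*9 = 81)
P*(-16) - 1*(-302) = 81*(-16) - 1*(-302) = -1296 + 302 = -994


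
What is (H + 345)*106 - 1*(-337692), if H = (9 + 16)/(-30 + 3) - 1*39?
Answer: 9990806/27 ≈ 3.7003e+5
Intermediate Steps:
H = -1078/27 (H = 25/(-27) - 39 = 25*(-1/27) - 39 = -25/27 - 39 = -1078/27 ≈ -39.926)
(H + 345)*106 - 1*(-337692) = (-1078/27 + 345)*106 - 1*(-337692) = (8237/27)*106 + 337692 = 873122/27 + 337692 = 9990806/27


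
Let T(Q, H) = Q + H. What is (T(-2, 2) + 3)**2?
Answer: 9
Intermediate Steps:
T(Q, H) = H + Q
(T(-2, 2) + 3)**2 = ((2 - 2) + 3)**2 = (0 + 3)**2 = 3**2 = 9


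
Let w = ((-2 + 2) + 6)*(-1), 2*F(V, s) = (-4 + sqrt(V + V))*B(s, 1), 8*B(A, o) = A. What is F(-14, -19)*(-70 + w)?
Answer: -361 + 361*I*sqrt(7)/2 ≈ -361.0 + 477.56*I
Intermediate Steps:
B(A, o) = A/8
F(V, s) = s*(-4 + sqrt(2)*sqrt(V))/16 (F(V, s) = ((-4 + sqrt(V + V))*(s/8))/2 = ((-4 + sqrt(2*V))*(s/8))/2 = ((-4 + sqrt(2)*sqrt(V))*(s/8))/2 = (s*(-4 + sqrt(2)*sqrt(V))/8)/2 = s*(-4 + sqrt(2)*sqrt(V))/16)
w = -6 (w = (0 + 6)*(-1) = 6*(-1) = -6)
F(-14, -19)*(-70 + w) = ((1/16)*(-19)*(-4 + sqrt(2)*sqrt(-14)))*(-70 - 6) = ((1/16)*(-19)*(-4 + sqrt(2)*(I*sqrt(14))))*(-76) = ((1/16)*(-19)*(-4 + 2*I*sqrt(7)))*(-76) = (19/4 - 19*I*sqrt(7)/8)*(-76) = -361 + 361*I*sqrt(7)/2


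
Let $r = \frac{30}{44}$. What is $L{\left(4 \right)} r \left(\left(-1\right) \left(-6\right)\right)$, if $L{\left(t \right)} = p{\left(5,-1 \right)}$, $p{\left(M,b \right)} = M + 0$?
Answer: $\frac{225}{11} \approx 20.455$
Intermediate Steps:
$p{\left(M,b \right)} = M$
$L{\left(t \right)} = 5$
$r = \frac{15}{22}$ ($r = 30 \cdot \frac{1}{44} = \frac{15}{22} \approx 0.68182$)
$L{\left(4 \right)} r \left(\left(-1\right) \left(-6\right)\right) = 5 \cdot \frac{15}{22} \left(\left(-1\right) \left(-6\right)\right) = \frac{75}{22} \cdot 6 = \frac{225}{11}$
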